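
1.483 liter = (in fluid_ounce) 50.15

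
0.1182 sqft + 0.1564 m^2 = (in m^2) 0.1674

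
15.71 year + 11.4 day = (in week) 820.8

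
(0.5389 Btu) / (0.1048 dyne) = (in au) 0.003627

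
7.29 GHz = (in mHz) 7.29e+12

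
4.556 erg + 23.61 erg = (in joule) 2.817e-06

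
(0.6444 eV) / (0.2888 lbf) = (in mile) 4.994e-23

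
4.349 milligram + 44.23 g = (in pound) 0.09752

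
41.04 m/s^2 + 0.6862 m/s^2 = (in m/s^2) 41.73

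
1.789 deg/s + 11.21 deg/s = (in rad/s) 0.2269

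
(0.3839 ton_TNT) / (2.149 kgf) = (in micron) 7.622e+13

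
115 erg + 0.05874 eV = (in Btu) 1.09e-08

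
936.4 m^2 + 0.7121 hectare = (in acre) 1.991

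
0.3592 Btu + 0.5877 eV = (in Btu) 0.3592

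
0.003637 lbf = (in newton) 0.01618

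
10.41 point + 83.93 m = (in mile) 0.05215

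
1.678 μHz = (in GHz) 1.678e-15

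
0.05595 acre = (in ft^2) 2437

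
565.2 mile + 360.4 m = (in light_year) 9.618e-11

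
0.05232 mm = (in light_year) 5.53e-21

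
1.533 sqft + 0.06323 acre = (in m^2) 256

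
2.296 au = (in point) 9.736e+14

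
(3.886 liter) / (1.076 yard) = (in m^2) 0.00395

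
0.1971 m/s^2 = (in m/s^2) 0.1971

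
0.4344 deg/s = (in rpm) 0.0724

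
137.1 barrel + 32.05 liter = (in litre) 2.183e+04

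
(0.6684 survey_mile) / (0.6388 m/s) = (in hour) 0.4678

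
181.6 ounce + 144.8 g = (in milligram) 5.293e+06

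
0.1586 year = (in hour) 1389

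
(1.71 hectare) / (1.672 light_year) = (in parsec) 3.503e-29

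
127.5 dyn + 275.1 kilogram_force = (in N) 2698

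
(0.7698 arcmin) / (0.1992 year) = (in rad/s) 3.565e-11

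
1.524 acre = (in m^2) 6167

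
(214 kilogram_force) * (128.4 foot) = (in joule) 8.213e+04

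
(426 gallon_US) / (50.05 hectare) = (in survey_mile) 2.002e-09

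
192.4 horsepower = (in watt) 1.435e+05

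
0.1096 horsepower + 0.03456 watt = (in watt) 81.76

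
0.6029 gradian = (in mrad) 9.47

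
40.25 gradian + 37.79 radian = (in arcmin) 1.321e+05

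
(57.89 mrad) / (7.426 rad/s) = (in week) 1.289e-08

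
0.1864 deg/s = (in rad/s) 0.003253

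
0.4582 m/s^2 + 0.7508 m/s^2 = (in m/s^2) 1.209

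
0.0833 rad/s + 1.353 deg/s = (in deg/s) 6.126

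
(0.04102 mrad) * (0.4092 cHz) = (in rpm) 1.603e-06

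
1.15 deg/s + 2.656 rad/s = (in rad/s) 2.676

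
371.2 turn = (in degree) 1.336e+05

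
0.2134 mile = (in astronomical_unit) 2.296e-09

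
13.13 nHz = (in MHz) 1.313e-14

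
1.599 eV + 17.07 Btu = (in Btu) 17.07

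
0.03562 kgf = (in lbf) 0.07853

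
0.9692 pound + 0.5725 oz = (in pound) 1.005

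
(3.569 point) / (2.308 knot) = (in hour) 2.946e-07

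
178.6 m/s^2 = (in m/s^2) 178.6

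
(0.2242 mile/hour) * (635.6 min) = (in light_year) 4.04e-13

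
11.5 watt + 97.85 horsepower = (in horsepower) 97.87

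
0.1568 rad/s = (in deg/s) 8.984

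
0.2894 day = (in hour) 6.946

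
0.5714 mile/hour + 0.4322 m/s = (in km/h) 2.475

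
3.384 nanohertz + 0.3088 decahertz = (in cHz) 308.8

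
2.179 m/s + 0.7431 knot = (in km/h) 9.221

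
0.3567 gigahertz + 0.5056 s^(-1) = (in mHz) 3.567e+11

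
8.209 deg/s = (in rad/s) 0.1433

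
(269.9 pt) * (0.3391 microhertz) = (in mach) 9.482e-11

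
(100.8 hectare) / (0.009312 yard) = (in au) 0.0007913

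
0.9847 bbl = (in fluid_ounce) 5294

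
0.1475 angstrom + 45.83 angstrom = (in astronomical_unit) 3.073e-20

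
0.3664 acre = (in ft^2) 1.596e+04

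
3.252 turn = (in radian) 20.43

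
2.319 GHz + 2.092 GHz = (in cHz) 4.411e+11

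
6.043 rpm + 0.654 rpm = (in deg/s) 40.18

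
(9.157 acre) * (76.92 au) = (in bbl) 2.682e+18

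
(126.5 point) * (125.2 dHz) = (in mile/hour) 1.25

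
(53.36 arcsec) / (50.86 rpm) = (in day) 5.622e-10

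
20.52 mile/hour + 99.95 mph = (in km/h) 193.9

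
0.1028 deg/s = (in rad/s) 0.001794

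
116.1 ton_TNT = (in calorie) 1.161e+11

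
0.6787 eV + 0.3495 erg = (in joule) 3.495e-08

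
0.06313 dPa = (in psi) 9.156e-07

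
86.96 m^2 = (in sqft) 936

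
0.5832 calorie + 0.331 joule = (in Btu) 0.002627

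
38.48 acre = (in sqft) 1.676e+06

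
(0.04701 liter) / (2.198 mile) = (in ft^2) 1.43e-07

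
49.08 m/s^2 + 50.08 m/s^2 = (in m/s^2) 99.16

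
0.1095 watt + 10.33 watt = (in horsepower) 0.014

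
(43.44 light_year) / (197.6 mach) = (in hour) 1.697e+09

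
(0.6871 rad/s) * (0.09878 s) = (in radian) 0.06787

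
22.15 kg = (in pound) 48.83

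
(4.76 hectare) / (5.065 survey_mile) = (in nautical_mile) 0.003153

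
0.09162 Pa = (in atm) 9.042e-07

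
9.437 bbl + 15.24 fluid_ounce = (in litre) 1501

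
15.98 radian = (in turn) 2.543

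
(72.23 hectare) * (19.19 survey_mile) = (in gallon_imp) 4.907e+12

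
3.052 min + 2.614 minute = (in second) 340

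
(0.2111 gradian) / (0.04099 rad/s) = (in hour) 2.247e-05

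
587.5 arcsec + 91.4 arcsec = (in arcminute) 11.31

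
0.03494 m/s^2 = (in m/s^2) 0.03494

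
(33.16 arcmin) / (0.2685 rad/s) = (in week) 5.94e-08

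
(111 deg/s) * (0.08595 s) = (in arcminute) 572.4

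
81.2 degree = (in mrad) 1417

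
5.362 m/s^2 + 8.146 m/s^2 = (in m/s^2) 13.51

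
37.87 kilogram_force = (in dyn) 3.714e+07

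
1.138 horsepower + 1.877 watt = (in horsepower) 1.141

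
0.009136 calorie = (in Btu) 3.623e-05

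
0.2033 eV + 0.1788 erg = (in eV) 1.116e+11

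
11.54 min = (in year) 2.196e-05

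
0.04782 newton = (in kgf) 0.004876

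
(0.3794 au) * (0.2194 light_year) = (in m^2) 1.178e+26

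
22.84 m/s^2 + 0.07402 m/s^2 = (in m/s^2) 22.91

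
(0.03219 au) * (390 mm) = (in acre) 4.641e+05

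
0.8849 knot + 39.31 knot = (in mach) 0.06073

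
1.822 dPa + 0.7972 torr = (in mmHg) 0.7986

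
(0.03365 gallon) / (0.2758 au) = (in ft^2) 3.323e-14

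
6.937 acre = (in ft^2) 3.022e+05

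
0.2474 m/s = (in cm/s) 24.74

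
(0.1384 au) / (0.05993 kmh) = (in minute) 2.073e+10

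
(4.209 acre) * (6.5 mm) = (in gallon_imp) 2.435e+04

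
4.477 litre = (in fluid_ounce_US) 151.4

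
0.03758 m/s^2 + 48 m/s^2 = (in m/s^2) 48.04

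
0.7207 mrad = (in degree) 0.04129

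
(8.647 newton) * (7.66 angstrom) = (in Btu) 6.278e-12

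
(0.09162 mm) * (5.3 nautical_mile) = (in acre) 0.0002222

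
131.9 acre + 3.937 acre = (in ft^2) 5.917e+06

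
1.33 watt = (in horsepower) 0.001784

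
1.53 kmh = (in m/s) 0.425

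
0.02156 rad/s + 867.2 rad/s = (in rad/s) 867.2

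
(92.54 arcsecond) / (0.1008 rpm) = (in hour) 1.181e-05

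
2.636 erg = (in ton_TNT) 6.3e-17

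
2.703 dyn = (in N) 2.703e-05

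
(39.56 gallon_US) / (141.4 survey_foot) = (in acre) 8.586e-07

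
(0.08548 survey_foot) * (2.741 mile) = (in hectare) 0.01149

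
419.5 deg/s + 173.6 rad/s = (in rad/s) 180.9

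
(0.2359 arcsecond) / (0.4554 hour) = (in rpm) 6.662e-09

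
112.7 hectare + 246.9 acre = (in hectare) 212.6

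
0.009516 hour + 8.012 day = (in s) 6.923e+05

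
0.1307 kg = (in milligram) 1.307e+05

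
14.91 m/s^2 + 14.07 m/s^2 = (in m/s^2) 28.98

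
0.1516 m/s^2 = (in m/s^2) 0.1516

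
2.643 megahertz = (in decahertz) 2.643e+05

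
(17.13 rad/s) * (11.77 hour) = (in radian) 7.258e+05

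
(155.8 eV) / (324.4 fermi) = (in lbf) 1.73e-05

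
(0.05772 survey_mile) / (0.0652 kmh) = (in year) 0.0001626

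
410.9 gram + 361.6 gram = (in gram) 772.5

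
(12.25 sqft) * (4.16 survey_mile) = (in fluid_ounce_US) 2.576e+08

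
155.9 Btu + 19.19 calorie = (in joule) 1.646e+05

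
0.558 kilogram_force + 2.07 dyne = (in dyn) 5.472e+05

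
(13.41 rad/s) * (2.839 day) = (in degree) 1.885e+08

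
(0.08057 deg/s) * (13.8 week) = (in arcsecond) 2.421e+09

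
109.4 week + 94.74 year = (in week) 5049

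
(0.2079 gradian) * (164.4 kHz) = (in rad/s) 536.9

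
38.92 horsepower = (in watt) 2.902e+04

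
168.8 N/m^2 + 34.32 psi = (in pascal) 2.368e+05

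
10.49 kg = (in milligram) 1.049e+07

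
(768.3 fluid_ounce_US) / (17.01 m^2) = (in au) 8.929e-15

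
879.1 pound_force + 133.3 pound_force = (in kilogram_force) 459.2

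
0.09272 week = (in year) 0.001778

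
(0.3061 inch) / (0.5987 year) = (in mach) 1.209e-12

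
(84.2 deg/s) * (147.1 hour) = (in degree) 4.459e+07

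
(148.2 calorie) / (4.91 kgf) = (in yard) 14.08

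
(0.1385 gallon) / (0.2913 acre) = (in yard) 4.864e-07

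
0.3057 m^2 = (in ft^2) 3.291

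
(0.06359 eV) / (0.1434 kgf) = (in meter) 7.245e-21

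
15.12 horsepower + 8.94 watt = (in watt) 1.128e+04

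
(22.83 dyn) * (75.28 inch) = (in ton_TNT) 1.043e-13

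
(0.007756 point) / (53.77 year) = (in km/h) 5.809e-15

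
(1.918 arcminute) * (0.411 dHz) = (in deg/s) 0.001314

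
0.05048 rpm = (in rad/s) 0.005286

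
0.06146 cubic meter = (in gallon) 16.24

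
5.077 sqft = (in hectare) 4.717e-05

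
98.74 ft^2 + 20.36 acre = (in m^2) 8.24e+04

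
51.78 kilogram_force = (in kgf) 51.78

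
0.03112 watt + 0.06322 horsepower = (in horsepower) 0.06326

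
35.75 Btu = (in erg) 3.772e+11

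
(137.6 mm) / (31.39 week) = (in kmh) 2.609e-08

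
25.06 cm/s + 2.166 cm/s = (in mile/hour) 0.609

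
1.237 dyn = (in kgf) 1.261e-06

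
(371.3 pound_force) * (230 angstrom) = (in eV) 2.371e+14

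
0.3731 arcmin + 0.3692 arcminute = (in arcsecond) 44.54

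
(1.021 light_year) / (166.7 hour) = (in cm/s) 1.61e+12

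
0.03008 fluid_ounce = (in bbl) 5.595e-06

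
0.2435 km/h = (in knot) 0.1315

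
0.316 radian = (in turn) 0.05029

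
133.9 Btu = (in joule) 1.413e+05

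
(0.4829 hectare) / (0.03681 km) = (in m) 131.2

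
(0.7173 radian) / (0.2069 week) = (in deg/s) 0.0003284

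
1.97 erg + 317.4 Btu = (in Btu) 317.4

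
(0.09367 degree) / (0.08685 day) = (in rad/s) 2.179e-07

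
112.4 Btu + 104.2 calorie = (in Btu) 112.8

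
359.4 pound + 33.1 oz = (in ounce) 5783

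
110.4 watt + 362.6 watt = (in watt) 473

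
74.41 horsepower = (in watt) 5.549e+04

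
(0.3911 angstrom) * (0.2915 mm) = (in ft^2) 1.227e-13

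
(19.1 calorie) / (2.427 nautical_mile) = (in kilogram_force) 0.001813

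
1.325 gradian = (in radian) 0.02081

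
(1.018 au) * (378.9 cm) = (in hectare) 5.77e+07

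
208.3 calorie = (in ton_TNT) 2.083e-07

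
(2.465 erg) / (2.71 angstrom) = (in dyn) 9.096e+07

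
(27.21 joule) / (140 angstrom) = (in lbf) 4.369e+08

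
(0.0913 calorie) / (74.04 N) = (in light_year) 5.453e-19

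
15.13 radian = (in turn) 2.408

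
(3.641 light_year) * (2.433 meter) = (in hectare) 8.381e+12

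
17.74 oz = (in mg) 5.029e+05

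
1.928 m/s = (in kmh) 6.941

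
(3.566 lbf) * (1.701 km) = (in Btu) 25.57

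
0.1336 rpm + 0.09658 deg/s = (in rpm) 0.1497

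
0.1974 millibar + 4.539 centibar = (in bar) 0.04559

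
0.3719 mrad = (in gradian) 0.02368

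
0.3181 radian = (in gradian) 20.25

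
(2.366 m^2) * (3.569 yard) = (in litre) 7721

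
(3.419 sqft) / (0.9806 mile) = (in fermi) 2.013e+11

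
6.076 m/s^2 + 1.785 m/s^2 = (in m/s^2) 7.861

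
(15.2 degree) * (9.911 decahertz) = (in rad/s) 26.29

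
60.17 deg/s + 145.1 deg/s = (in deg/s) 205.3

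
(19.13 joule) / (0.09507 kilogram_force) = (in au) 1.372e-10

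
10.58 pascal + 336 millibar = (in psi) 4.875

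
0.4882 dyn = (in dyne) 0.4882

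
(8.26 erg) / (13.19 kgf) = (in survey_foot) 2.095e-08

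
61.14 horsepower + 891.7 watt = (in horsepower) 62.34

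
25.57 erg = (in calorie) 6.111e-07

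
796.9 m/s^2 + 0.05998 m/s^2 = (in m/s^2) 797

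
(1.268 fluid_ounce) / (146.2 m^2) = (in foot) 8.415e-07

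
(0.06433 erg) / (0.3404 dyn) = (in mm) 1.89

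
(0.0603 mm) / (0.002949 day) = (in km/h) 8.52e-07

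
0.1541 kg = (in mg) 1.541e+05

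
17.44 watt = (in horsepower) 0.02339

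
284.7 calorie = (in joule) 1191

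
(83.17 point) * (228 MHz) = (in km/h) 2.408e+07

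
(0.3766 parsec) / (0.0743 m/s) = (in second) 1.564e+17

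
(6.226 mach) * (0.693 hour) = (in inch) 2.082e+08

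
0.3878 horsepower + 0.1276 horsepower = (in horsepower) 0.5154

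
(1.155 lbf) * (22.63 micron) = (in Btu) 1.102e-07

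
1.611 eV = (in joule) 2.581e-19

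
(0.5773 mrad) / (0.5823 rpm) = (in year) 3.002e-10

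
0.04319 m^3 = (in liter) 43.19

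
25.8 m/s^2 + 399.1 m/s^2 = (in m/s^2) 424.9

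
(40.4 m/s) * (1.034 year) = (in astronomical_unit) 0.008806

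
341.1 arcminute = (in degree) 5.685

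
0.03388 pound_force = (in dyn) 1.507e+04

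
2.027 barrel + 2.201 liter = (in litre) 324.5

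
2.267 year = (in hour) 1.986e+04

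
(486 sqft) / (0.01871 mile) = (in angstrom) 1.499e+10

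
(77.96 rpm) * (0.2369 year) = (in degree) 3.495e+09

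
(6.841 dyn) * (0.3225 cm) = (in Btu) 2.091e-10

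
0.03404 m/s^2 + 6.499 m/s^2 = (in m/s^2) 6.533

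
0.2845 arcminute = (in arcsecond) 17.07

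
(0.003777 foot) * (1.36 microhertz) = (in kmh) 5.636e-09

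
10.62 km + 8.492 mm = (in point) 3.01e+07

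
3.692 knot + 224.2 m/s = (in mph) 505.8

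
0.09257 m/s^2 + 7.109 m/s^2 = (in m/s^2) 7.202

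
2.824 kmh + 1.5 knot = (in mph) 3.481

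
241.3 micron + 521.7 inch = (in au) 8.858e-11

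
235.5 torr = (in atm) 0.3099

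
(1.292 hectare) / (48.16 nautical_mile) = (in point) 410.6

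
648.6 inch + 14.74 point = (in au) 1.102e-10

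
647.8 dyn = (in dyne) 647.8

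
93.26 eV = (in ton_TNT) 3.571e-27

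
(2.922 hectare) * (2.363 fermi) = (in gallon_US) 1.824e-08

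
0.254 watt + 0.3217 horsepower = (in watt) 240.1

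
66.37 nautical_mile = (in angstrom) 1.229e+15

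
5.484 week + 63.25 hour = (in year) 0.1124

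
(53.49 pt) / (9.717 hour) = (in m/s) 5.394e-07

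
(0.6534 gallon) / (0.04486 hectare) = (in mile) 3.426e-09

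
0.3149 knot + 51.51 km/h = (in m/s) 14.47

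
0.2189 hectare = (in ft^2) 2.356e+04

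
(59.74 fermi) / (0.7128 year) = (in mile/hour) 5.945e-21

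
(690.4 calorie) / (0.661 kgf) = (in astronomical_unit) 2.979e-09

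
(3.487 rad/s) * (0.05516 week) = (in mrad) 1.163e+08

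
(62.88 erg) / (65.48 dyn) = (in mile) 5.967e-06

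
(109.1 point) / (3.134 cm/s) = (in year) 3.894e-08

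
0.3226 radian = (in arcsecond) 6.654e+04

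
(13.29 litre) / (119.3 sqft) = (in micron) 1199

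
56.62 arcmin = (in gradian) 1.049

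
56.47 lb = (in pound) 56.47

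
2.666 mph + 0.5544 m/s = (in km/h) 6.286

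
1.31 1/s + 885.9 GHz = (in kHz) 8.859e+08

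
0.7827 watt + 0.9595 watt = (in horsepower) 0.002336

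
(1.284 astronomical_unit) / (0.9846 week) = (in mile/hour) 7.216e+05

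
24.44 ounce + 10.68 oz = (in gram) 995.6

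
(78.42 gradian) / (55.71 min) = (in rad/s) 0.0003685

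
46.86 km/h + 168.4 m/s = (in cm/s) 1.814e+04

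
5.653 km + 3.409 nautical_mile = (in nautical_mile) 6.461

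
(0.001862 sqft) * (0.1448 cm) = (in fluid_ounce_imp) 0.008816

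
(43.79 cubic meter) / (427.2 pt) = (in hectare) 0.02906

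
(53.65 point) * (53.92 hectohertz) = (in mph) 228.3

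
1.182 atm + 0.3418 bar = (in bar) 1.539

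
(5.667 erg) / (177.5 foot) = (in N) 1.047e-08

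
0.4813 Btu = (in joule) 507.8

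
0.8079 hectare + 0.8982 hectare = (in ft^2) 1.836e+05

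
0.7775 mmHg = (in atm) 0.001023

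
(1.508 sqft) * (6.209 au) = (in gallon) 3.438e+13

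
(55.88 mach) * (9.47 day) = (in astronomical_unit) 0.1041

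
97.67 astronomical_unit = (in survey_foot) 4.794e+13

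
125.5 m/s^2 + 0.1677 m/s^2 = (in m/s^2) 125.7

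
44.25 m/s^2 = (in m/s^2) 44.25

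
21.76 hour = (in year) 0.002484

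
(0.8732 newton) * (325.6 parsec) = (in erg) 8.773e+25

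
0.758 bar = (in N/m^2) 7.58e+04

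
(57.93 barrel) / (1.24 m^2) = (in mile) 0.004615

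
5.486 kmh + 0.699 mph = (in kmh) 6.611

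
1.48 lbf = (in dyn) 6.583e+05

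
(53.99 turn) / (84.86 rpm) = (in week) 6.312e-05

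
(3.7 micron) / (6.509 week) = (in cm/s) 9.399e-11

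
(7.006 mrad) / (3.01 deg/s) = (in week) 2.205e-07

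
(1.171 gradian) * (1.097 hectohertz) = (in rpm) 19.27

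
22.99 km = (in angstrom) 2.299e+14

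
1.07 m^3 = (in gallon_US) 282.7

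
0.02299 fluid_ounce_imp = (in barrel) 4.109e-06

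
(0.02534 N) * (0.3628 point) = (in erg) 32.43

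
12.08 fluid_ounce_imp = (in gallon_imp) 0.0755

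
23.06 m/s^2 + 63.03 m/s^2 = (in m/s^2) 86.09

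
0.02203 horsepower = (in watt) 16.43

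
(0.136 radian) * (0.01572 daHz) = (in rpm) 0.2042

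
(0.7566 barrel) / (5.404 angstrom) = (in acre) 5.5e+04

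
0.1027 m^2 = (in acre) 2.538e-05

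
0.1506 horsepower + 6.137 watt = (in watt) 118.4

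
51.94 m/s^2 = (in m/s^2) 51.94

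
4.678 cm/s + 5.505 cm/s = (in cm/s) 10.18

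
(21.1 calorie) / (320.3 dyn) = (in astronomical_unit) 1.842e-07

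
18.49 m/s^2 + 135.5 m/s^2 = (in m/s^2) 154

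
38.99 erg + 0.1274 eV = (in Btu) 3.696e-09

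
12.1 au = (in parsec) 5.866e-05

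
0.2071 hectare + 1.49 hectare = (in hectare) 1.697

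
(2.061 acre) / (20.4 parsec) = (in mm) 1.325e-11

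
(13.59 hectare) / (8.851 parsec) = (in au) 3.326e-24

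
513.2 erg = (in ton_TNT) 1.227e-14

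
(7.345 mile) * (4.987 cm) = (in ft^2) 6345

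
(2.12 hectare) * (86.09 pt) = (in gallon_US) 1.701e+05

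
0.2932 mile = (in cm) 4.719e+04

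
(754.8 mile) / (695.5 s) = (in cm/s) 1.747e+05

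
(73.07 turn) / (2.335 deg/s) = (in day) 0.1304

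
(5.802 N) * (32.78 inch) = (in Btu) 0.004579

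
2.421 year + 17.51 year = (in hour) 1.746e+05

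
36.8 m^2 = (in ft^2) 396.1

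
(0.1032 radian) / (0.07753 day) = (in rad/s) 1.541e-05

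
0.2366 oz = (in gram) 6.707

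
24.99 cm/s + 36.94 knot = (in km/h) 69.31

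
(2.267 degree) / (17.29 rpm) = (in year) 6.929e-10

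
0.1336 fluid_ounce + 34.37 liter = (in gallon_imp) 7.561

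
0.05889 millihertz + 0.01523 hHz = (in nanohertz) 1.523e+09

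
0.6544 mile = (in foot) 3455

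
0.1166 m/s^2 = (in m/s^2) 0.1166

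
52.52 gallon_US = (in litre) 198.8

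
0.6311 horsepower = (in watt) 470.6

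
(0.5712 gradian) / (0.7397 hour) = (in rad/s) 3.369e-06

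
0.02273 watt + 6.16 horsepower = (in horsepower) 6.16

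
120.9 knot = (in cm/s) 6220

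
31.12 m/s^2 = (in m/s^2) 31.12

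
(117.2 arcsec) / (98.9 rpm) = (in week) 9.071e-11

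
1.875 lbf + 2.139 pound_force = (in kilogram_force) 1.821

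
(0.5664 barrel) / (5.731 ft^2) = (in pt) 479.4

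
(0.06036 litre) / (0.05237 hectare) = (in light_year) 1.218e-23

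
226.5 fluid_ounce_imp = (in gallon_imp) 1.416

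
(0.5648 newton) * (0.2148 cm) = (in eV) 7.572e+15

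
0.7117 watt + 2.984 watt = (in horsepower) 0.004956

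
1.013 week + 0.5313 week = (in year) 0.02962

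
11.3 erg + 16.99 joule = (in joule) 16.99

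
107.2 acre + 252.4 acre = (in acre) 359.6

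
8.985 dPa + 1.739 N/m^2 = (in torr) 0.01978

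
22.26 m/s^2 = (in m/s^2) 22.26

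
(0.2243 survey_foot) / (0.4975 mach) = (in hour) 1.121e-07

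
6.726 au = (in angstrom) 1.006e+22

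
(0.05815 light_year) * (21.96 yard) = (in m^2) 1.105e+16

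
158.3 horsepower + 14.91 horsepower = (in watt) 1.292e+05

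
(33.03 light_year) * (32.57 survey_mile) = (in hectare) 1.638e+18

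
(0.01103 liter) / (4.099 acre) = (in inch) 2.618e-08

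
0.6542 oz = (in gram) 18.55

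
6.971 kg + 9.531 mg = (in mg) 6.971e+06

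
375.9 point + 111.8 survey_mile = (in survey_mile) 111.8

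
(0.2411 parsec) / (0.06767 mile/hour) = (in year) 7.798e+09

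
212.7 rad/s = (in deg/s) 1.219e+04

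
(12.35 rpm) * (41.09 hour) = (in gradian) 1.218e+07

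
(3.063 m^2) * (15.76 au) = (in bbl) 4.542e+13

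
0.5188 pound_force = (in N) 2.308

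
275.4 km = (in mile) 171.1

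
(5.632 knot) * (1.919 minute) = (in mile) 0.2073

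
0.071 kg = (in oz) 2.504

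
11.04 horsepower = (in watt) 8233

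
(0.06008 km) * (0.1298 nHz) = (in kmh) 2.807e-08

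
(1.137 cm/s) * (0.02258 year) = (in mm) 8.096e+06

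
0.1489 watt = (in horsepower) 0.0001997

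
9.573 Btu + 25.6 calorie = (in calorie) 2440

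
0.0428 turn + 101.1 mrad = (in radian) 0.37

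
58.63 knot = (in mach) 0.08858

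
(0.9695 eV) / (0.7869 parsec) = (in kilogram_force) 6.523e-37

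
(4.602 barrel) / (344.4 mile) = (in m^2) 1.32e-06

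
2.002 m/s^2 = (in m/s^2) 2.002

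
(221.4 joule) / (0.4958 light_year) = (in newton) 4.72e-14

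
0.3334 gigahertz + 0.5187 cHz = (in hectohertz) 3.334e+06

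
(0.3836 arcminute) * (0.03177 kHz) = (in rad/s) 0.003545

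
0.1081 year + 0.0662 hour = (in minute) 5.682e+04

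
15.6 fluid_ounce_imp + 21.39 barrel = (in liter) 3401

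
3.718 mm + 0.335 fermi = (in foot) 0.0122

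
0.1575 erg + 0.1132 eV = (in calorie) 3.764e-09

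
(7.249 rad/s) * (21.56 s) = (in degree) 8955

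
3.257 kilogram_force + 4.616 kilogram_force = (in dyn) 7.721e+06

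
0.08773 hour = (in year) 1.001e-05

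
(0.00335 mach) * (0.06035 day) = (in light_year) 6.287e-13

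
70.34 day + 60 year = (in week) 3139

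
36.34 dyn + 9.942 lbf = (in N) 44.22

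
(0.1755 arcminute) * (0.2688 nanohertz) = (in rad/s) 1.372e-14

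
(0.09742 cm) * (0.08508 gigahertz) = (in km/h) 2.984e+05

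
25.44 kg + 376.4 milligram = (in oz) 897.4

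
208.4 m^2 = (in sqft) 2243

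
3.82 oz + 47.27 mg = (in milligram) 1.083e+05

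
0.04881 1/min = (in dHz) 0.008135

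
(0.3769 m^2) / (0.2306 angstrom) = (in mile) 1.016e+07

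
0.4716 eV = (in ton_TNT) 1.806e-29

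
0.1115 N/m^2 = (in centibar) 0.0001115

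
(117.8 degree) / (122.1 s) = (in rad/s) 0.01684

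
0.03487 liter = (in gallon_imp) 0.00767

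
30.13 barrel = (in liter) 4790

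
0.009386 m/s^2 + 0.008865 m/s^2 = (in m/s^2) 0.01825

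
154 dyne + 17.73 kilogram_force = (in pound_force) 39.09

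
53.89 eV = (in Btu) 8.184e-21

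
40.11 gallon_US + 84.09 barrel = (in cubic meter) 13.52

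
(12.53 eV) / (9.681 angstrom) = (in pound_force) 4.662e-10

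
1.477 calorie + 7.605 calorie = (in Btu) 0.03602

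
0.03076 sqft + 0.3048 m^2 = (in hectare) 3.077e-05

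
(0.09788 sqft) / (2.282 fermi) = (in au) 26.64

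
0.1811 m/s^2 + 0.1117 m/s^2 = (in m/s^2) 0.2928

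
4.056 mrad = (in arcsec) 836.6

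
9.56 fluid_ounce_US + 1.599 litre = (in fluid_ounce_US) 63.63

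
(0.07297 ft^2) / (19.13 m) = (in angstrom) 3.544e+06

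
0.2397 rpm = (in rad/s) 0.0251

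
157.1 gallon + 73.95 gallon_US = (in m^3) 0.8746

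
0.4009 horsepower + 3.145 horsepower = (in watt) 2644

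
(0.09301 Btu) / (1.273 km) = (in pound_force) 0.01733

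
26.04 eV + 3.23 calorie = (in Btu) 0.01281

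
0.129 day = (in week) 0.01843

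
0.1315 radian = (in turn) 0.02093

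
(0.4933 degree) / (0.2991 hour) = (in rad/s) 7.996e-06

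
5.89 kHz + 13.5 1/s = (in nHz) 5.904e+12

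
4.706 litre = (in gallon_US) 1.243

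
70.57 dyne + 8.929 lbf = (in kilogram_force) 4.05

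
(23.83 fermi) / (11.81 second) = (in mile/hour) 4.514e-15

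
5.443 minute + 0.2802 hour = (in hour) 0.3709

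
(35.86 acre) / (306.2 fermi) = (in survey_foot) 1.555e+18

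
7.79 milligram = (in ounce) 0.0002748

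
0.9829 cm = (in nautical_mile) 5.307e-06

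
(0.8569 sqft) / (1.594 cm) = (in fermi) 4.994e+15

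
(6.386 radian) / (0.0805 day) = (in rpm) 0.008768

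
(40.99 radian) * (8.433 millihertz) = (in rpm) 3.301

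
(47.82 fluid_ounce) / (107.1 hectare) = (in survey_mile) 8.205e-13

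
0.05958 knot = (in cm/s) 3.065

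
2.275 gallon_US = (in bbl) 0.05417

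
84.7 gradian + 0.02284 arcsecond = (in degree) 76.23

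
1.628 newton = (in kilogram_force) 0.166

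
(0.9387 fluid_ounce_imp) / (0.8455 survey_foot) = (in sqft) 0.001114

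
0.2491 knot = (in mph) 0.2867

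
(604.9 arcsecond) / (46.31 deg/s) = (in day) 4.199e-08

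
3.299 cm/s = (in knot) 0.06413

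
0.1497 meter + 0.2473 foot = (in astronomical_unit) 1.505e-12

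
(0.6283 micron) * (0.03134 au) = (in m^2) 2946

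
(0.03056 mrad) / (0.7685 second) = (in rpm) 0.0003797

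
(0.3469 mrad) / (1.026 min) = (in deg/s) 0.0003229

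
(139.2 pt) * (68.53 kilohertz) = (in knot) 6542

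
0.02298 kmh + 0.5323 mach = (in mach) 0.5323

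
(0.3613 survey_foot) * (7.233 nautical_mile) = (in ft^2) 1.588e+04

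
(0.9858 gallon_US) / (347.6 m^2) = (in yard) 1.174e-05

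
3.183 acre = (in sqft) 1.387e+05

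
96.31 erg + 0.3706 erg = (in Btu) 9.164e-09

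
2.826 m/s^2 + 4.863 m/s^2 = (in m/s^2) 7.689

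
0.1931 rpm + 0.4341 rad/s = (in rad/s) 0.4543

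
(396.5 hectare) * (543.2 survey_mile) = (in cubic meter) 3.466e+12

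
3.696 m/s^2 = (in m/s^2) 3.696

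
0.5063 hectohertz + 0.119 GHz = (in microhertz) 1.19e+14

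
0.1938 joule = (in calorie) 0.04632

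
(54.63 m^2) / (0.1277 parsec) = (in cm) 1.386e-12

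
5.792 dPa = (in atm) 5.716e-06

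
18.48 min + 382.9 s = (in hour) 0.4144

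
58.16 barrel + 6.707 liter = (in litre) 9253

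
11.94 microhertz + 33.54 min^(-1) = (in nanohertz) 5.59e+08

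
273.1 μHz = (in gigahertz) 2.731e-13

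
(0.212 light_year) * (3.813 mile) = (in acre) 3.041e+15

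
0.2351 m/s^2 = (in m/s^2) 0.2351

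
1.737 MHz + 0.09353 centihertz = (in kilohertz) 1737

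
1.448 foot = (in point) 1251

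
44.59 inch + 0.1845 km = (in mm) 1.856e+05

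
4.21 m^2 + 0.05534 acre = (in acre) 0.05638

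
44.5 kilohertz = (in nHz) 4.45e+13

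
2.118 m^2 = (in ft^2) 22.8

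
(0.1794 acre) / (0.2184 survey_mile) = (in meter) 2.066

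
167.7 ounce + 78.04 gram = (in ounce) 170.5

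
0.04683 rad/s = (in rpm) 0.4472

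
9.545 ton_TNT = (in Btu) 3.785e+07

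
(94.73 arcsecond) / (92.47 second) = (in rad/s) 4.967e-06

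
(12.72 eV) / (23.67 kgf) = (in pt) 2.489e-17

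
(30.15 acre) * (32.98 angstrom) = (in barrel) 0.002531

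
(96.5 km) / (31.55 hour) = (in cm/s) 84.96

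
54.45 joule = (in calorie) 13.01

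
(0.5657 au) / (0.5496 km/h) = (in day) 6.416e+06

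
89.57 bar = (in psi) 1299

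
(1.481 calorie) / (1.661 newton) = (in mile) 0.002318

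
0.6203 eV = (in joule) 9.938e-20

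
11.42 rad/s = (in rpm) 109.1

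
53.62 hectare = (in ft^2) 5.772e+06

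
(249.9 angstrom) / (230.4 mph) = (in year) 7.694e-18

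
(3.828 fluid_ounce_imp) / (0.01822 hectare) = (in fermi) 5.97e+08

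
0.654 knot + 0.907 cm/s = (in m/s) 0.3455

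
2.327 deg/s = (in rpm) 0.3878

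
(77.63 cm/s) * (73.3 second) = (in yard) 62.23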